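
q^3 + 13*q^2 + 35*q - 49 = (q - 1)*(q + 7)^2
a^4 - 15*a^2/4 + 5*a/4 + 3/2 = (a - 3/2)*(a - 1)*(a + 1/2)*(a + 2)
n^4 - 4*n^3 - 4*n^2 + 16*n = n*(n - 4)*(n - 2)*(n + 2)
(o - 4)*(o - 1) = o^2 - 5*o + 4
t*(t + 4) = t^2 + 4*t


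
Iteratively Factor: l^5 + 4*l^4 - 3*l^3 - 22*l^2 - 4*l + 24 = (l - 1)*(l^4 + 5*l^3 + 2*l^2 - 20*l - 24) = (l - 1)*(l + 3)*(l^3 + 2*l^2 - 4*l - 8) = (l - 1)*(l + 2)*(l + 3)*(l^2 - 4) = (l - 2)*(l - 1)*(l + 2)*(l + 3)*(l + 2)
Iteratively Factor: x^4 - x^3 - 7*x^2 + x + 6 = (x + 1)*(x^3 - 2*x^2 - 5*x + 6) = (x - 1)*(x + 1)*(x^2 - x - 6) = (x - 3)*(x - 1)*(x + 1)*(x + 2)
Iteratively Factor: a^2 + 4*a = (a + 4)*(a)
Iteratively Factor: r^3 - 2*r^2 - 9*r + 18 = (r - 3)*(r^2 + r - 6) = (r - 3)*(r - 2)*(r + 3)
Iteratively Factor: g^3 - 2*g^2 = (g)*(g^2 - 2*g) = g*(g - 2)*(g)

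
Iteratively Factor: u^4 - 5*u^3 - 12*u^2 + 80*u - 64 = (u - 1)*(u^3 - 4*u^2 - 16*u + 64) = (u - 4)*(u - 1)*(u^2 - 16) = (u - 4)*(u - 1)*(u + 4)*(u - 4)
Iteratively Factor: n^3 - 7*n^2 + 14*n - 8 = (n - 4)*(n^2 - 3*n + 2) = (n - 4)*(n - 2)*(n - 1)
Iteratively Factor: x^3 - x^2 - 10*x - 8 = (x + 2)*(x^2 - 3*x - 4) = (x + 1)*(x + 2)*(x - 4)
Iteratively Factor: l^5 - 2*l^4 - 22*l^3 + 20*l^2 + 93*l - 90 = (l + 3)*(l^4 - 5*l^3 - 7*l^2 + 41*l - 30) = (l - 1)*(l + 3)*(l^3 - 4*l^2 - 11*l + 30) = (l - 5)*(l - 1)*(l + 3)*(l^2 + l - 6) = (l - 5)*(l - 2)*(l - 1)*(l + 3)*(l + 3)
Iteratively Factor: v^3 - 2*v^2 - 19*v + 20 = (v + 4)*(v^2 - 6*v + 5) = (v - 5)*(v + 4)*(v - 1)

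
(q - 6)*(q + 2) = q^2 - 4*q - 12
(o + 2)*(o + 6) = o^2 + 8*o + 12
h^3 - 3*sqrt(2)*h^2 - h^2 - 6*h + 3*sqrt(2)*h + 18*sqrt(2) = (h - 3)*(h + 2)*(h - 3*sqrt(2))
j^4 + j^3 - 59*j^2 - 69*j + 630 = (j - 7)*(j - 3)*(j + 5)*(j + 6)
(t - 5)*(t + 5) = t^2 - 25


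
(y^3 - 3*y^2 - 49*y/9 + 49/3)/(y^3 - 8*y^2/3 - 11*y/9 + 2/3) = (9*y^2 - 49)/(9*y^2 + 3*y - 2)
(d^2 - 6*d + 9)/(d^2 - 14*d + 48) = (d^2 - 6*d + 9)/(d^2 - 14*d + 48)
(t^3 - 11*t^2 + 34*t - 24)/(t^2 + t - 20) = (t^2 - 7*t + 6)/(t + 5)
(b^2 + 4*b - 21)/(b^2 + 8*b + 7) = (b - 3)/(b + 1)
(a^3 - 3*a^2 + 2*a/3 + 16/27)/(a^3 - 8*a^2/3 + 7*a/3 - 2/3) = (9*a^2 - 21*a - 8)/(9*(a^2 - 2*a + 1))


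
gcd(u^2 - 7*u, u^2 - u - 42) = u - 7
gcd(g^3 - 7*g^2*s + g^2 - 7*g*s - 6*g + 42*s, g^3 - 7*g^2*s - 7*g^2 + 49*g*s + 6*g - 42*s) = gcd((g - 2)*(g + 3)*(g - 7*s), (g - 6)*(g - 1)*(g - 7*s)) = -g + 7*s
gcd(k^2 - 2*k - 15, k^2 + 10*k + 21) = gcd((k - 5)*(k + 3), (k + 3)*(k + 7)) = k + 3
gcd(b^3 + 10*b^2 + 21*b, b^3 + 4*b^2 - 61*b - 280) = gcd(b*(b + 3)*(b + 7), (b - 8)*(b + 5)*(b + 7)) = b + 7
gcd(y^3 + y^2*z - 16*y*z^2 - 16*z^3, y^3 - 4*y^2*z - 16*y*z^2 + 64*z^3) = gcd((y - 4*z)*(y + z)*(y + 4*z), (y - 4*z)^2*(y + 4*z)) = y^2 - 16*z^2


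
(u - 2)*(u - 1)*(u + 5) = u^3 + 2*u^2 - 13*u + 10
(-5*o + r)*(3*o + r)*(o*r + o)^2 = -15*o^4*r^2 - 30*o^4*r - 15*o^4 - 2*o^3*r^3 - 4*o^3*r^2 - 2*o^3*r + o^2*r^4 + 2*o^2*r^3 + o^2*r^2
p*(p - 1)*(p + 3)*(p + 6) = p^4 + 8*p^3 + 9*p^2 - 18*p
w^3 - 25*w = w*(w - 5)*(w + 5)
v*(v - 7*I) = v^2 - 7*I*v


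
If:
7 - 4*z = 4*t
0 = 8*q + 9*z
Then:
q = -9*z/8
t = 7/4 - z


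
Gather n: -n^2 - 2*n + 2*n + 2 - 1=1 - n^2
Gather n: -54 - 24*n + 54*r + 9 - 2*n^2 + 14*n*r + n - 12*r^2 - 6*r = -2*n^2 + n*(14*r - 23) - 12*r^2 + 48*r - 45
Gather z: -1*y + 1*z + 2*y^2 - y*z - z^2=2*y^2 - y - z^2 + z*(1 - y)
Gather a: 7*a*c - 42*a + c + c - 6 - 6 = a*(7*c - 42) + 2*c - 12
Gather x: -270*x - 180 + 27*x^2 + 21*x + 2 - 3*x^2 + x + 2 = 24*x^2 - 248*x - 176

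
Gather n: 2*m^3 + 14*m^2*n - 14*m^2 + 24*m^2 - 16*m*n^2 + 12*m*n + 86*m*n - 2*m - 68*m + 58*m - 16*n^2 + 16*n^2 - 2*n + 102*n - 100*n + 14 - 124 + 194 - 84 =2*m^3 + 10*m^2 - 16*m*n^2 - 12*m + n*(14*m^2 + 98*m)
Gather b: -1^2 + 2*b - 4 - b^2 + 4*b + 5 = -b^2 + 6*b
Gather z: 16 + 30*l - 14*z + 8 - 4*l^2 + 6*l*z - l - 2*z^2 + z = -4*l^2 + 29*l - 2*z^2 + z*(6*l - 13) + 24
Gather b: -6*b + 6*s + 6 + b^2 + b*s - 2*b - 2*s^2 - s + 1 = b^2 + b*(s - 8) - 2*s^2 + 5*s + 7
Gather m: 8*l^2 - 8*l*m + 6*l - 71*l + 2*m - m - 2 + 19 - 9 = 8*l^2 - 65*l + m*(1 - 8*l) + 8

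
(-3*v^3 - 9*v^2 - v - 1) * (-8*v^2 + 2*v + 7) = 24*v^5 + 66*v^4 - 31*v^3 - 57*v^2 - 9*v - 7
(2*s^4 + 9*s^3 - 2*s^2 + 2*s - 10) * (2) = 4*s^4 + 18*s^3 - 4*s^2 + 4*s - 20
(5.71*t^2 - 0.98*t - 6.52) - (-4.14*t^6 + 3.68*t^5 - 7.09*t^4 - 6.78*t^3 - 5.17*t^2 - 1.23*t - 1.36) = 4.14*t^6 - 3.68*t^5 + 7.09*t^4 + 6.78*t^3 + 10.88*t^2 + 0.25*t - 5.16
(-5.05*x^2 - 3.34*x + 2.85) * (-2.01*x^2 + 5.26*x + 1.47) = 10.1505*x^4 - 19.8496*x^3 - 30.7204*x^2 + 10.0812*x + 4.1895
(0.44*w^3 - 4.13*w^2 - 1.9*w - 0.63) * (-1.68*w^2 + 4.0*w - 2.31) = -0.7392*w^5 + 8.6984*w^4 - 14.3444*w^3 + 2.9987*w^2 + 1.869*w + 1.4553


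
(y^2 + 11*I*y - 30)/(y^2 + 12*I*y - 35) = (y + 6*I)/(y + 7*I)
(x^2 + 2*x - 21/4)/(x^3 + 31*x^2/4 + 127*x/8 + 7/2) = 2*(2*x - 3)/(4*x^2 + 17*x + 4)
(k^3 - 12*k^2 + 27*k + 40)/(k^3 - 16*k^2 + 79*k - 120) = (k + 1)/(k - 3)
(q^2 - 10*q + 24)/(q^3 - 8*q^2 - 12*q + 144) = (q - 4)/(q^2 - 2*q - 24)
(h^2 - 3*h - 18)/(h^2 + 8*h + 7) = (h^2 - 3*h - 18)/(h^2 + 8*h + 7)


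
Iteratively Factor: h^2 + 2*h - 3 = (h - 1)*(h + 3)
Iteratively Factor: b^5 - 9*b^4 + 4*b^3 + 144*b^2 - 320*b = (b)*(b^4 - 9*b^3 + 4*b^2 + 144*b - 320) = b*(b - 4)*(b^3 - 5*b^2 - 16*b + 80) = b*(b - 5)*(b - 4)*(b^2 - 16) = b*(b - 5)*(b - 4)^2*(b + 4)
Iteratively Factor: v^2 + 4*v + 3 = (v + 1)*(v + 3)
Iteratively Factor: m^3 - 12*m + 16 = (m - 2)*(m^2 + 2*m - 8) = (m - 2)^2*(m + 4)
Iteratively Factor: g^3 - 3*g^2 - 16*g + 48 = (g - 4)*(g^2 + g - 12) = (g - 4)*(g + 4)*(g - 3)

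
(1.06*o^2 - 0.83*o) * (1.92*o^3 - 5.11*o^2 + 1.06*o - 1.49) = 2.0352*o^5 - 7.0102*o^4 + 5.3649*o^3 - 2.4592*o^2 + 1.2367*o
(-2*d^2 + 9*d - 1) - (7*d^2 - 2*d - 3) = -9*d^2 + 11*d + 2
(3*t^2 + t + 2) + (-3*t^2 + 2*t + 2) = 3*t + 4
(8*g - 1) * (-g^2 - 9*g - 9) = -8*g^3 - 71*g^2 - 63*g + 9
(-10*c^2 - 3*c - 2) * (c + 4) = -10*c^3 - 43*c^2 - 14*c - 8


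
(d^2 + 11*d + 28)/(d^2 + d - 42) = (d + 4)/(d - 6)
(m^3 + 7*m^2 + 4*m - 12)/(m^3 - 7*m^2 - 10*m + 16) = (m + 6)/(m - 8)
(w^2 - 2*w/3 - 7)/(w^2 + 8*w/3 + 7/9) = 3*(w - 3)/(3*w + 1)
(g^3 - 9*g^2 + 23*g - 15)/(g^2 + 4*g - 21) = (g^2 - 6*g + 5)/(g + 7)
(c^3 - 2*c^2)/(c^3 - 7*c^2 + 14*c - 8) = c^2/(c^2 - 5*c + 4)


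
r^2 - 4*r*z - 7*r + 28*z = (r - 7)*(r - 4*z)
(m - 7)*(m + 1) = m^2 - 6*m - 7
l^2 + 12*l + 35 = (l + 5)*(l + 7)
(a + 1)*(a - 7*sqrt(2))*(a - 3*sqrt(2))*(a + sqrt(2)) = a^4 - 9*sqrt(2)*a^3 + a^3 - 9*sqrt(2)*a^2 + 22*a^2 + 22*a + 42*sqrt(2)*a + 42*sqrt(2)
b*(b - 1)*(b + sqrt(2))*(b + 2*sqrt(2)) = b^4 - b^3 + 3*sqrt(2)*b^3 - 3*sqrt(2)*b^2 + 4*b^2 - 4*b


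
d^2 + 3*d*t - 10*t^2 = (d - 2*t)*(d + 5*t)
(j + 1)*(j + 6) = j^2 + 7*j + 6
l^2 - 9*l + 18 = (l - 6)*(l - 3)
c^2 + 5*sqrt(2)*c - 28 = (c - 2*sqrt(2))*(c + 7*sqrt(2))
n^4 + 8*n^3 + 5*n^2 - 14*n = n*(n - 1)*(n + 2)*(n + 7)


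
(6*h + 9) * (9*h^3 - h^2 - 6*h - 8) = 54*h^4 + 75*h^3 - 45*h^2 - 102*h - 72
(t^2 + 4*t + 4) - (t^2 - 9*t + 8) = 13*t - 4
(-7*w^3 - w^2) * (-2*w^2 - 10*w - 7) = 14*w^5 + 72*w^4 + 59*w^3 + 7*w^2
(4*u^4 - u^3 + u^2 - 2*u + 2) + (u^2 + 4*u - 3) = 4*u^4 - u^3 + 2*u^2 + 2*u - 1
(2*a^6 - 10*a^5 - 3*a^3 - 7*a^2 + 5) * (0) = 0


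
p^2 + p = p*(p + 1)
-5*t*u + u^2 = u*(-5*t + u)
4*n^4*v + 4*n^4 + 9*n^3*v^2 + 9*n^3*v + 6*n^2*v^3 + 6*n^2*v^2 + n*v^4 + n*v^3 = (n + v)^2*(4*n + v)*(n*v + n)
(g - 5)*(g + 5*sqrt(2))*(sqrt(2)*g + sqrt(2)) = sqrt(2)*g^3 - 4*sqrt(2)*g^2 + 10*g^2 - 40*g - 5*sqrt(2)*g - 50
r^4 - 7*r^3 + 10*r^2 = r^2*(r - 5)*(r - 2)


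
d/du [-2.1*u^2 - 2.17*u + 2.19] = -4.2*u - 2.17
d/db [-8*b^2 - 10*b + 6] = -16*b - 10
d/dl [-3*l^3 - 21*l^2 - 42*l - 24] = -9*l^2 - 42*l - 42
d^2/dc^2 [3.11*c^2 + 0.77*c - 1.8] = 6.22000000000000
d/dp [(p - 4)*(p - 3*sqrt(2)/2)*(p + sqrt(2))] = 3*p^2 - 8*p - sqrt(2)*p - 3 + 2*sqrt(2)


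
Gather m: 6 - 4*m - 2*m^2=-2*m^2 - 4*m + 6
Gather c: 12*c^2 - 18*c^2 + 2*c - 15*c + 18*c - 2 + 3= -6*c^2 + 5*c + 1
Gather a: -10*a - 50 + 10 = -10*a - 40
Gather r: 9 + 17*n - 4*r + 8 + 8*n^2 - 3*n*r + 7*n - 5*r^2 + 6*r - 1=8*n^2 + 24*n - 5*r^2 + r*(2 - 3*n) + 16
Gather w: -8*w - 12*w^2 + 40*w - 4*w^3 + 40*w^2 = -4*w^3 + 28*w^2 + 32*w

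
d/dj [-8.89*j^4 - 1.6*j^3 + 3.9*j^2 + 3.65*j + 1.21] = -35.56*j^3 - 4.8*j^2 + 7.8*j + 3.65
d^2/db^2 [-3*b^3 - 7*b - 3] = -18*b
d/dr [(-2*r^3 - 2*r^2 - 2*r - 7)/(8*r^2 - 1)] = 2*(-8*r^4 + 11*r^2 + 58*r + 1)/(64*r^4 - 16*r^2 + 1)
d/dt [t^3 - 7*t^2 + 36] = t*(3*t - 14)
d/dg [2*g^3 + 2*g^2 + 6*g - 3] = 6*g^2 + 4*g + 6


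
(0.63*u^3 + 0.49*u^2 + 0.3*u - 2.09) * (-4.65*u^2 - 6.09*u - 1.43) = -2.9295*u^5 - 6.1152*u^4 - 5.28*u^3 + 7.1908*u^2 + 12.2991*u + 2.9887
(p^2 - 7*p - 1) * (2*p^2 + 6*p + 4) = 2*p^4 - 8*p^3 - 40*p^2 - 34*p - 4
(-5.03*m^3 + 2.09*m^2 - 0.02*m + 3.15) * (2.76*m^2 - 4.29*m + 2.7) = -13.8828*m^5 + 27.3471*m^4 - 22.6023*m^3 + 14.4228*m^2 - 13.5675*m + 8.505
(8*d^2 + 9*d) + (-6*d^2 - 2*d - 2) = 2*d^2 + 7*d - 2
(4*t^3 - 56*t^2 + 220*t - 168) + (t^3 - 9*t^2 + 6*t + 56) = 5*t^3 - 65*t^2 + 226*t - 112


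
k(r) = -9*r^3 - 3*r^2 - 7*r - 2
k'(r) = -27*r^2 - 6*r - 7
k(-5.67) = 1581.80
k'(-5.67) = -841.00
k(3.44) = -427.95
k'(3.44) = -347.15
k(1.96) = -95.01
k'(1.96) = -122.48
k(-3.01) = 237.33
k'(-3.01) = -233.56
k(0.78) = -13.56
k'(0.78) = -28.11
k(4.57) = -955.64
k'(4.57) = -598.31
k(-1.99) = 70.98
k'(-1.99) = -101.98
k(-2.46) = 131.05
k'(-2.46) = -155.63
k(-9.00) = 6379.00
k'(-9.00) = -2140.00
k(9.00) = -6869.00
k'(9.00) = -2248.00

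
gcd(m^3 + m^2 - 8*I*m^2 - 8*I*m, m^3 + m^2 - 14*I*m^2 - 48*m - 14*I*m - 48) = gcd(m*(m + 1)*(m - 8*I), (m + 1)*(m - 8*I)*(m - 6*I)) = m^2 + m*(1 - 8*I) - 8*I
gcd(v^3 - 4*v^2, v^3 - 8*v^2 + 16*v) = v^2 - 4*v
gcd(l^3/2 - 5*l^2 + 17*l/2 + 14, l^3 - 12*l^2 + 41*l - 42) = l - 7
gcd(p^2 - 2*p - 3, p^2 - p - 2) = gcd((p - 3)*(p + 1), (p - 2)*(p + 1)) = p + 1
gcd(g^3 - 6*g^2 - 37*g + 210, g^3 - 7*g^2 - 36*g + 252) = g^2 - g - 42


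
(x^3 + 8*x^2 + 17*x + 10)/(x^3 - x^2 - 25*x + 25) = (x^2 + 3*x + 2)/(x^2 - 6*x + 5)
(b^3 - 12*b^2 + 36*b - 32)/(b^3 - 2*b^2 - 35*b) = (-b^3 + 12*b^2 - 36*b + 32)/(b*(-b^2 + 2*b + 35))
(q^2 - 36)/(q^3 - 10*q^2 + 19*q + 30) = (q + 6)/(q^2 - 4*q - 5)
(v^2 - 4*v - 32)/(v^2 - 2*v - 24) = (v - 8)/(v - 6)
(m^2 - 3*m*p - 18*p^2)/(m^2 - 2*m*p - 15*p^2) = (-m + 6*p)/(-m + 5*p)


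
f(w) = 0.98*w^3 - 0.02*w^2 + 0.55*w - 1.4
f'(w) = 2.94*w^2 - 0.04*w + 0.55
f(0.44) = -1.08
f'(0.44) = 1.10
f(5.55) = 168.57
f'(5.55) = 90.89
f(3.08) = 28.74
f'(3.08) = 28.32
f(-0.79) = -2.33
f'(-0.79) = 2.42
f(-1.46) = -5.30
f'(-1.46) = 6.88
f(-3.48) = -44.86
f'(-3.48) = 36.29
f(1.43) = 2.21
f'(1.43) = 6.50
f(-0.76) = -2.26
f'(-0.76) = 2.28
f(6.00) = 212.86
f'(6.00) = 106.15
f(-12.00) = -1704.32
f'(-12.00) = 424.39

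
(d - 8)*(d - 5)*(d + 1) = d^3 - 12*d^2 + 27*d + 40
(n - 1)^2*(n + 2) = n^3 - 3*n + 2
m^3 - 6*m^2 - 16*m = m*(m - 8)*(m + 2)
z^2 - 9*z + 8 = (z - 8)*(z - 1)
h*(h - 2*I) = h^2 - 2*I*h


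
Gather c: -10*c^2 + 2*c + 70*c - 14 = -10*c^2 + 72*c - 14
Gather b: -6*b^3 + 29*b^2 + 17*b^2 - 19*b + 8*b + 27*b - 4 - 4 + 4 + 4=-6*b^3 + 46*b^2 + 16*b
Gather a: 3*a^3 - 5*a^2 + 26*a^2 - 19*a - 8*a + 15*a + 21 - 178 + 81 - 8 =3*a^3 + 21*a^2 - 12*a - 84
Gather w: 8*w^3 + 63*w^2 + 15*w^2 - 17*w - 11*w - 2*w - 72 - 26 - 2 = 8*w^3 + 78*w^2 - 30*w - 100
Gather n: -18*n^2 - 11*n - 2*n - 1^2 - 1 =-18*n^2 - 13*n - 2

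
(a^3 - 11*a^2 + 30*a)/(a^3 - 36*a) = (a - 5)/(a + 6)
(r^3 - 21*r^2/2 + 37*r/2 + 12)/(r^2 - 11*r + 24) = r + 1/2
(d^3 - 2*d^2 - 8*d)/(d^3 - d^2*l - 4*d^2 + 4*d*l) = (d + 2)/(d - l)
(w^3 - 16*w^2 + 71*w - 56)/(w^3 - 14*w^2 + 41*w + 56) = (w - 1)/(w + 1)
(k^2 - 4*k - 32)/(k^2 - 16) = (k - 8)/(k - 4)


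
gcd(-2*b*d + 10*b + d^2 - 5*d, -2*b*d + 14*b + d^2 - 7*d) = 2*b - d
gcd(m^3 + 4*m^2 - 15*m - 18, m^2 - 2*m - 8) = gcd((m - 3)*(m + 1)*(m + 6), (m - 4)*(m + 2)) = 1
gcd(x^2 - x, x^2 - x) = x^2 - x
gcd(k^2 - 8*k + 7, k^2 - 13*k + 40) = 1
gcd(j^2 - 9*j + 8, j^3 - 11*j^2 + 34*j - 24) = j - 1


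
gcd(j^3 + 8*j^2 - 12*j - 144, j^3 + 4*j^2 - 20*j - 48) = j^2 + 2*j - 24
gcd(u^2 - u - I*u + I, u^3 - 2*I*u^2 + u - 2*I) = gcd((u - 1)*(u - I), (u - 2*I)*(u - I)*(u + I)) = u - I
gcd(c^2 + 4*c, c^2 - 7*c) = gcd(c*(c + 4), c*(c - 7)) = c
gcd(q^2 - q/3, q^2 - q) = q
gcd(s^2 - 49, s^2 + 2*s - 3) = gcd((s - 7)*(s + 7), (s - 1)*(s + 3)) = 1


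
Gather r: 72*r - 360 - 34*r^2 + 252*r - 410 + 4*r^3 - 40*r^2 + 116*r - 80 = 4*r^3 - 74*r^2 + 440*r - 850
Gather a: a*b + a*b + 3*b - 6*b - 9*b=2*a*b - 12*b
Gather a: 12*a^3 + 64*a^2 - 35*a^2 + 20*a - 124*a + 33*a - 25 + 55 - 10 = 12*a^3 + 29*a^2 - 71*a + 20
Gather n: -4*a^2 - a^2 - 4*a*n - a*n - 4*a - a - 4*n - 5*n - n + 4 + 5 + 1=-5*a^2 - 5*a + n*(-5*a - 10) + 10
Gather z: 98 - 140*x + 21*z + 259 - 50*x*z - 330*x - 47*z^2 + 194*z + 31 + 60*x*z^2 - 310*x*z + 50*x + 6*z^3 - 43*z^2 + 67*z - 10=-420*x + 6*z^3 + z^2*(60*x - 90) + z*(282 - 360*x) + 378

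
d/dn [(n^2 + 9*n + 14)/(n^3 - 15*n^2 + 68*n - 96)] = (-n^4 - 18*n^3 + 161*n^2 + 228*n - 1816)/(n^6 - 30*n^5 + 361*n^4 - 2232*n^3 + 7504*n^2 - 13056*n + 9216)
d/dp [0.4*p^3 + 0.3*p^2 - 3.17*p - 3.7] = 1.2*p^2 + 0.6*p - 3.17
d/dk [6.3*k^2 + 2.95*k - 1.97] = 12.6*k + 2.95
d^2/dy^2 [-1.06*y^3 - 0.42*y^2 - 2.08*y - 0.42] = -6.36*y - 0.84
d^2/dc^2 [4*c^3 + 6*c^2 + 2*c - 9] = 24*c + 12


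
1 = 1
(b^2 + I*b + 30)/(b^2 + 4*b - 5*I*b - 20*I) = (b + 6*I)/(b + 4)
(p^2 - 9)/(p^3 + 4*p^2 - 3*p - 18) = (p - 3)/(p^2 + p - 6)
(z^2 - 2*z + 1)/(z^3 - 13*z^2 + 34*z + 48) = (z^2 - 2*z + 1)/(z^3 - 13*z^2 + 34*z + 48)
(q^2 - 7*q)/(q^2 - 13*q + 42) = q/(q - 6)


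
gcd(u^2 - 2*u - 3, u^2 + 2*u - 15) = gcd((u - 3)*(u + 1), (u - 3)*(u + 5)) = u - 3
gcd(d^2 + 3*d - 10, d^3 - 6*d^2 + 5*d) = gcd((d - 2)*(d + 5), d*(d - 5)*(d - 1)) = 1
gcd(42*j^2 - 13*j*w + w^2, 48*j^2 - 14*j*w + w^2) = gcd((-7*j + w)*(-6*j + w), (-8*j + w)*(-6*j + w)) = -6*j + w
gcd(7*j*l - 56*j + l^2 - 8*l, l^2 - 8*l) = l - 8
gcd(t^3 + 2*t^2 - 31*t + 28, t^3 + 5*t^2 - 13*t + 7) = t^2 + 6*t - 7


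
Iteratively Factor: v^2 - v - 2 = (v + 1)*(v - 2)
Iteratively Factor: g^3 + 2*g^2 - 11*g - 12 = (g - 3)*(g^2 + 5*g + 4) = (g - 3)*(g + 1)*(g + 4)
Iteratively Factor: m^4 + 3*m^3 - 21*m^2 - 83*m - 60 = (m + 3)*(m^3 - 21*m - 20) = (m + 3)*(m + 4)*(m^2 - 4*m - 5) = (m + 1)*(m + 3)*(m + 4)*(m - 5)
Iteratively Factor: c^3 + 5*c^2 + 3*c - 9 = (c + 3)*(c^2 + 2*c - 3) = (c - 1)*(c + 3)*(c + 3)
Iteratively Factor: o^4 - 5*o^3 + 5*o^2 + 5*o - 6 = (o - 2)*(o^3 - 3*o^2 - o + 3) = (o - 3)*(o - 2)*(o^2 - 1) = (o - 3)*(o - 2)*(o - 1)*(o + 1)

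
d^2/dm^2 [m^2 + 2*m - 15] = 2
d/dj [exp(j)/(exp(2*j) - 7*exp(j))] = -exp(j)/(exp(j) - 7)^2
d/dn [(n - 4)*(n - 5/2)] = 2*n - 13/2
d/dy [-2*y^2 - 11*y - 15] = -4*y - 11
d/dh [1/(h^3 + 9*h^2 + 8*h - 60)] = (-3*h^2 - 18*h - 8)/(h^3 + 9*h^2 + 8*h - 60)^2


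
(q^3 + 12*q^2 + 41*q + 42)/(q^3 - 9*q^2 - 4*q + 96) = (q^2 + 9*q + 14)/(q^2 - 12*q + 32)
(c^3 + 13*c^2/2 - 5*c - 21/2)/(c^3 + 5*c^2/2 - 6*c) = (c^2 + 8*c + 7)/(c*(c + 4))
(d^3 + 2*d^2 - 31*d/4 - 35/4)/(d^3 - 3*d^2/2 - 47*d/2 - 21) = (d - 5/2)/(d - 6)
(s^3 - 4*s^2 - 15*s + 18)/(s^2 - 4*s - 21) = (s^2 - 7*s + 6)/(s - 7)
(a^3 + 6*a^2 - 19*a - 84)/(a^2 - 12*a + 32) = (a^2 + 10*a + 21)/(a - 8)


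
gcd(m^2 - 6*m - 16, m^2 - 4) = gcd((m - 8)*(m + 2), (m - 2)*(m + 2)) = m + 2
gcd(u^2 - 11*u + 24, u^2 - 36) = 1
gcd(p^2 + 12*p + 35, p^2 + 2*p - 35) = p + 7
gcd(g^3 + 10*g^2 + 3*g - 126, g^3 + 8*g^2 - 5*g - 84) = g^2 + 4*g - 21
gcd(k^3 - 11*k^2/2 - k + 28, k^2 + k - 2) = k + 2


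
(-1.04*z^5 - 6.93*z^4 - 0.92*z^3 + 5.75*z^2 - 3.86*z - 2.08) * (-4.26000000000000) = 4.4304*z^5 + 29.5218*z^4 + 3.9192*z^3 - 24.495*z^2 + 16.4436*z + 8.8608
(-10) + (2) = -8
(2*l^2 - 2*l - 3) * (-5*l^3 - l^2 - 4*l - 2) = -10*l^5 + 8*l^4 + 9*l^3 + 7*l^2 + 16*l + 6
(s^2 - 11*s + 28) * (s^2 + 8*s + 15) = s^4 - 3*s^3 - 45*s^2 + 59*s + 420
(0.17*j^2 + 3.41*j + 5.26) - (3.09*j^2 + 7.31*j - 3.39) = -2.92*j^2 - 3.9*j + 8.65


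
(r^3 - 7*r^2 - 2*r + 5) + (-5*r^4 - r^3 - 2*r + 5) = -5*r^4 - 7*r^2 - 4*r + 10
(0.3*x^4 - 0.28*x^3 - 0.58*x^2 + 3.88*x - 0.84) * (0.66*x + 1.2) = 0.198*x^5 + 0.1752*x^4 - 0.7188*x^3 + 1.8648*x^2 + 4.1016*x - 1.008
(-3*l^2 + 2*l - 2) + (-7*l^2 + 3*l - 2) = -10*l^2 + 5*l - 4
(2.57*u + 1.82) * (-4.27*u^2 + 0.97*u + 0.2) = -10.9739*u^3 - 5.2785*u^2 + 2.2794*u + 0.364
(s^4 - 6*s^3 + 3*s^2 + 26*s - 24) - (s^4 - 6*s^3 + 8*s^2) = -5*s^2 + 26*s - 24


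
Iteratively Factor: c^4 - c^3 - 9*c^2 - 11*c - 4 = (c + 1)*(c^3 - 2*c^2 - 7*c - 4) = (c + 1)^2*(c^2 - 3*c - 4) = (c + 1)^3*(c - 4)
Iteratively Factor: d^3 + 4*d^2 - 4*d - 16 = (d - 2)*(d^2 + 6*d + 8) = (d - 2)*(d + 4)*(d + 2)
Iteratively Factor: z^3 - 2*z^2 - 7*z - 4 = (z + 1)*(z^2 - 3*z - 4) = (z - 4)*(z + 1)*(z + 1)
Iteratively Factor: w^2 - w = (w - 1)*(w)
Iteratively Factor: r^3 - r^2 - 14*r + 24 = (r - 3)*(r^2 + 2*r - 8) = (r - 3)*(r + 4)*(r - 2)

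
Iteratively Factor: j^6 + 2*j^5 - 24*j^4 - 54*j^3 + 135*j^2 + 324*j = (j - 4)*(j^5 + 6*j^4 - 54*j^2 - 81*j) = (j - 4)*(j + 3)*(j^4 + 3*j^3 - 9*j^2 - 27*j) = (j - 4)*(j - 3)*(j + 3)*(j^3 + 6*j^2 + 9*j) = (j - 4)*(j - 3)*(j + 3)^2*(j^2 + 3*j) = j*(j - 4)*(j - 3)*(j + 3)^2*(j + 3)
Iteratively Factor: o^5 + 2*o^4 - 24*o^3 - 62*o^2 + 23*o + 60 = (o + 3)*(o^4 - o^3 - 21*o^2 + o + 20) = (o + 3)*(o + 4)*(o^3 - 5*o^2 - o + 5) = (o + 1)*(o + 3)*(o + 4)*(o^2 - 6*o + 5) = (o - 1)*(o + 1)*(o + 3)*(o + 4)*(o - 5)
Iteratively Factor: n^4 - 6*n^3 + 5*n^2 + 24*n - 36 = (n - 2)*(n^3 - 4*n^2 - 3*n + 18) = (n - 3)*(n - 2)*(n^2 - n - 6) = (n - 3)^2*(n - 2)*(n + 2)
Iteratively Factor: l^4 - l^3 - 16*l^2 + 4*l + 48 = (l + 2)*(l^3 - 3*l^2 - 10*l + 24) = (l + 2)*(l + 3)*(l^2 - 6*l + 8) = (l - 4)*(l + 2)*(l + 3)*(l - 2)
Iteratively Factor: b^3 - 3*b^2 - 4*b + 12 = (b + 2)*(b^2 - 5*b + 6) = (b - 3)*(b + 2)*(b - 2)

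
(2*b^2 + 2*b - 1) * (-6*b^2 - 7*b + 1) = -12*b^4 - 26*b^3 - 6*b^2 + 9*b - 1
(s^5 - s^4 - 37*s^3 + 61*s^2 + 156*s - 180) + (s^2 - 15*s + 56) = s^5 - s^4 - 37*s^3 + 62*s^2 + 141*s - 124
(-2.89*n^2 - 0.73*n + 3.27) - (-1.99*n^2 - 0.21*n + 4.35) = -0.9*n^2 - 0.52*n - 1.08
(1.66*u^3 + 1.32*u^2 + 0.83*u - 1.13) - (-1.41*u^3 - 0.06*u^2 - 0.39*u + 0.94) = 3.07*u^3 + 1.38*u^2 + 1.22*u - 2.07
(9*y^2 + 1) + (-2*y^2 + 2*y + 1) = 7*y^2 + 2*y + 2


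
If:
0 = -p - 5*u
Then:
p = -5*u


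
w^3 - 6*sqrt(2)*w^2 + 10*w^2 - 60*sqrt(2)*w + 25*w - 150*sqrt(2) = (w + 5)^2*(w - 6*sqrt(2))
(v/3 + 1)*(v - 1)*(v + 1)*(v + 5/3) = v^4/3 + 14*v^3/9 + 4*v^2/3 - 14*v/9 - 5/3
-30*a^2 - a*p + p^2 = (-6*a + p)*(5*a + p)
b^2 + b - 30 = (b - 5)*(b + 6)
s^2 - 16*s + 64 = (s - 8)^2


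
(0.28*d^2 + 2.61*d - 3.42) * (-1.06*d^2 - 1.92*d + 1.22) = -0.2968*d^4 - 3.3042*d^3 - 1.0444*d^2 + 9.7506*d - 4.1724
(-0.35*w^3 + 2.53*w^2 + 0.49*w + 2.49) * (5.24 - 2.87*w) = 1.0045*w^4 - 9.0951*w^3 + 11.8509*w^2 - 4.5787*w + 13.0476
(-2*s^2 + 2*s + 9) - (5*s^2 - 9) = -7*s^2 + 2*s + 18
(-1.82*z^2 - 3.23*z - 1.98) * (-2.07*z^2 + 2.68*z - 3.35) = 3.7674*z^4 + 1.8085*z^3 + 1.5392*z^2 + 5.5141*z + 6.633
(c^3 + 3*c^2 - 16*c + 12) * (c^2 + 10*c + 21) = c^5 + 13*c^4 + 35*c^3 - 85*c^2 - 216*c + 252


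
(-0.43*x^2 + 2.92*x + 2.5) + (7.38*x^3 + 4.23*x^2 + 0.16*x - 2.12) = 7.38*x^3 + 3.8*x^2 + 3.08*x + 0.38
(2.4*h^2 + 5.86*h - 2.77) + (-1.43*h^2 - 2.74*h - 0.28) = 0.97*h^2 + 3.12*h - 3.05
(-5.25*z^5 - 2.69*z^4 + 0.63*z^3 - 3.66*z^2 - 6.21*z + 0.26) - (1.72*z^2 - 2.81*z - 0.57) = -5.25*z^5 - 2.69*z^4 + 0.63*z^3 - 5.38*z^2 - 3.4*z + 0.83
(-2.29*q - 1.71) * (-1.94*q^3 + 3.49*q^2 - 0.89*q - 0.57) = 4.4426*q^4 - 4.6747*q^3 - 3.9298*q^2 + 2.8272*q + 0.9747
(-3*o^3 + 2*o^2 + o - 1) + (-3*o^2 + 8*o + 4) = -3*o^3 - o^2 + 9*o + 3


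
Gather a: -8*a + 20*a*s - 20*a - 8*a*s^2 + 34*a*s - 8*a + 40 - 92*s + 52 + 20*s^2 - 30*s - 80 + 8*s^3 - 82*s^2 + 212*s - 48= a*(-8*s^2 + 54*s - 36) + 8*s^3 - 62*s^2 + 90*s - 36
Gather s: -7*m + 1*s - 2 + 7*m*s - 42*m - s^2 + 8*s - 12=-49*m - s^2 + s*(7*m + 9) - 14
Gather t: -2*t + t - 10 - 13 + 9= -t - 14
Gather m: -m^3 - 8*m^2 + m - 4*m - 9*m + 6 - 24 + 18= -m^3 - 8*m^2 - 12*m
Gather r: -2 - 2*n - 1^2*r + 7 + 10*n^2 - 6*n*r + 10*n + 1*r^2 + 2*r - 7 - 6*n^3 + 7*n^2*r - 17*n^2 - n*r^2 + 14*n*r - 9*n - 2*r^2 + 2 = -6*n^3 - 7*n^2 - n + r^2*(-n - 1) + r*(7*n^2 + 8*n + 1)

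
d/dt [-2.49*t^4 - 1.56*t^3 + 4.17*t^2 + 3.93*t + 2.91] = -9.96*t^3 - 4.68*t^2 + 8.34*t + 3.93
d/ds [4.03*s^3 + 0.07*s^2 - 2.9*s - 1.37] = 12.09*s^2 + 0.14*s - 2.9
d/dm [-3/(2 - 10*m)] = -15/(2*(5*m - 1)^2)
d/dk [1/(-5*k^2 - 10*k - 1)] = 10*(k + 1)/(5*k^2 + 10*k + 1)^2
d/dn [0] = 0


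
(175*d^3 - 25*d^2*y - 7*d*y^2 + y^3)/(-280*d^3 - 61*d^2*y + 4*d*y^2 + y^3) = (35*d^2 - 12*d*y + y^2)/(-56*d^2 - d*y + y^2)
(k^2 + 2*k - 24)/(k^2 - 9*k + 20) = (k + 6)/(k - 5)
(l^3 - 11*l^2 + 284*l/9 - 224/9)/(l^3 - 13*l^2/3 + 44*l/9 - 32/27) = 3*(l - 7)/(3*l - 1)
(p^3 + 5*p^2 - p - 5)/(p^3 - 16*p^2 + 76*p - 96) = (p^3 + 5*p^2 - p - 5)/(p^3 - 16*p^2 + 76*p - 96)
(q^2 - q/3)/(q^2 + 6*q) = (q - 1/3)/(q + 6)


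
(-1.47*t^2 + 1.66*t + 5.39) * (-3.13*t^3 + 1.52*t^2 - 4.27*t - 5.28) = 4.6011*t^5 - 7.4302*t^4 - 8.0706*t^3 + 8.8662*t^2 - 31.7801*t - 28.4592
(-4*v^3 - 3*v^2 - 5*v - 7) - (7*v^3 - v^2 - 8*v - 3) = -11*v^3 - 2*v^2 + 3*v - 4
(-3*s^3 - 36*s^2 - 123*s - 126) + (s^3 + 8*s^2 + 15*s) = -2*s^3 - 28*s^2 - 108*s - 126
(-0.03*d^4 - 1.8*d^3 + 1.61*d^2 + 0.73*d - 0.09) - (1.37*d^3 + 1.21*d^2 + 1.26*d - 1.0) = -0.03*d^4 - 3.17*d^3 + 0.4*d^2 - 0.53*d + 0.91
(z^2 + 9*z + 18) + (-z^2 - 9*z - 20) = -2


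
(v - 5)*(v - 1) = v^2 - 6*v + 5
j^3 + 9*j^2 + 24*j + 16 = (j + 1)*(j + 4)^2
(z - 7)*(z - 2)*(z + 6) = z^3 - 3*z^2 - 40*z + 84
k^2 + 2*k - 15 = (k - 3)*(k + 5)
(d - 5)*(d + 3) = d^2 - 2*d - 15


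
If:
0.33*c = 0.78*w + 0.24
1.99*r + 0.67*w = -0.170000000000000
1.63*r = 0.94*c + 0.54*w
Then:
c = 0.14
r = -0.00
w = -0.25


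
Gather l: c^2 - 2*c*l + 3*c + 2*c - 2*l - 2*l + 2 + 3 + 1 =c^2 + 5*c + l*(-2*c - 4) + 6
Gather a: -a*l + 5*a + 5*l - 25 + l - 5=a*(5 - l) + 6*l - 30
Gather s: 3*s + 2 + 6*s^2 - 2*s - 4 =6*s^2 + s - 2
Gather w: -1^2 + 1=0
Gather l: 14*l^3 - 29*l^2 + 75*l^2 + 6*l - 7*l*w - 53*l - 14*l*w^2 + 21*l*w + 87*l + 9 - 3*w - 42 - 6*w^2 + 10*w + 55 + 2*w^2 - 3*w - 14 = 14*l^3 + 46*l^2 + l*(-14*w^2 + 14*w + 40) - 4*w^2 + 4*w + 8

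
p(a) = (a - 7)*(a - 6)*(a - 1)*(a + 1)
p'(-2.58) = -526.85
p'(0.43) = 41.37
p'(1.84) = 56.76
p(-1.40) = 59.67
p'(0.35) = 37.09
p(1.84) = 51.21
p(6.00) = 0.00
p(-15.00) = 103488.00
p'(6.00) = -35.00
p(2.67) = 88.37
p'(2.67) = 30.05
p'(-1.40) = -189.22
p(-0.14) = -42.98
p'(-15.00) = -23492.00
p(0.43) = -29.83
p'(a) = (a - 7)*(a - 6)*(a - 1) + (a - 7)*(a - 6)*(a + 1) + (a - 7)*(a - 1)*(a + 1) + (a - 6)*(a - 1)*(a + 1) = 4*a^3 - 39*a^2 + 82*a + 13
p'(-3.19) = -775.29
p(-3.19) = 859.31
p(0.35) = -32.97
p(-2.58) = 464.94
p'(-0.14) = 0.74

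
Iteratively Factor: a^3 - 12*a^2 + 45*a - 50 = (a - 5)*(a^2 - 7*a + 10) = (a - 5)*(a - 2)*(a - 5)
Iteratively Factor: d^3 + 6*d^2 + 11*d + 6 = (d + 1)*(d^2 + 5*d + 6) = (d + 1)*(d + 3)*(d + 2)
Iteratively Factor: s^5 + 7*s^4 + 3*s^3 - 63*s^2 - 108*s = (s + 3)*(s^4 + 4*s^3 - 9*s^2 - 36*s) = (s - 3)*(s + 3)*(s^3 + 7*s^2 + 12*s) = s*(s - 3)*(s + 3)*(s^2 + 7*s + 12) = s*(s - 3)*(s + 3)^2*(s + 4)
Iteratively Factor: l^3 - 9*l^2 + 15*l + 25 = (l + 1)*(l^2 - 10*l + 25) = (l - 5)*(l + 1)*(l - 5)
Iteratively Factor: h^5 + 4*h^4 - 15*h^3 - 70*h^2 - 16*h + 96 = (h - 4)*(h^4 + 8*h^3 + 17*h^2 - 2*h - 24) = (h - 4)*(h - 1)*(h^3 + 9*h^2 + 26*h + 24) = (h - 4)*(h - 1)*(h + 2)*(h^2 + 7*h + 12) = (h - 4)*(h - 1)*(h + 2)*(h + 4)*(h + 3)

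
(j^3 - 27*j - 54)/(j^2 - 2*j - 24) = (j^2 + 6*j + 9)/(j + 4)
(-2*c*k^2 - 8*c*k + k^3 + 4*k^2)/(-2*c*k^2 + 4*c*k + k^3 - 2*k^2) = (k + 4)/(k - 2)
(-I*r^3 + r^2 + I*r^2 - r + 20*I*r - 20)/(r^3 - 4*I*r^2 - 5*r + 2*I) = (-I*r^3 + r^2*(1 + I) + r*(-1 + 20*I) - 20)/(r^3 - 4*I*r^2 - 5*r + 2*I)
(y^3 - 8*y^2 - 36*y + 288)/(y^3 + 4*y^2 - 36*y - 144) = (y - 8)/(y + 4)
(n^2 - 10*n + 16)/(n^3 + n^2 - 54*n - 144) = (n - 2)/(n^2 + 9*n + 18)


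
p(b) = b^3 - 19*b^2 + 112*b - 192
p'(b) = 3*b^2 - 38*b + 112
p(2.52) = -14.41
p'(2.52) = 35.29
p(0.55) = -135.98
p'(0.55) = 92.01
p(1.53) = -61.54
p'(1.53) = 60.88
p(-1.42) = -392.21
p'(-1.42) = 172.01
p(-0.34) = -232.32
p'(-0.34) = 125.27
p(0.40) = -150.18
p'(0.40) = 97.28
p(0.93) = -103.47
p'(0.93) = 79.25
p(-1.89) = -478.30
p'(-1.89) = 194.54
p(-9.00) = -3468.00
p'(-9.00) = 697.00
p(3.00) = 0.00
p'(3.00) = 25.00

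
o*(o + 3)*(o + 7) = o^3 + 10*o^2 + 21*o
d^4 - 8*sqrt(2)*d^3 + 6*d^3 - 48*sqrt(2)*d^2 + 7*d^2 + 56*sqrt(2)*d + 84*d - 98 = (d - 1)*(d + 7)*(d - 7*sqrt(2))*(d - sqrt(2))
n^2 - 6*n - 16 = (n - 8)*(n + 2)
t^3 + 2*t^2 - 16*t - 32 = (t - 4)*(t + 2)*(t + 4)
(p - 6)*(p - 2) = p^2 - 8*p + 12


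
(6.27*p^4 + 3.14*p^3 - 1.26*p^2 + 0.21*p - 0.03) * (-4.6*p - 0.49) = -28.842*p^5 - 17.5163*p^4 + 4.2574*p^3 - 0.3486*p^2 + 0.0351*p + 0.0147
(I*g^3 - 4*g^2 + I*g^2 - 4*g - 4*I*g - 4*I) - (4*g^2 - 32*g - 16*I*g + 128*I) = I*g^3 - 8*g^2 + I*g^2 + 28*g + 12*I*g - 132*I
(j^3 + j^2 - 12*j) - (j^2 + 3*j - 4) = j^3 - 15*j + 4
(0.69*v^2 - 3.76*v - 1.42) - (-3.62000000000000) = 0.69*v^2 - 3.76*v + 2.2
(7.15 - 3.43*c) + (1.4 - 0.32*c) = 8.55 - 3.75*c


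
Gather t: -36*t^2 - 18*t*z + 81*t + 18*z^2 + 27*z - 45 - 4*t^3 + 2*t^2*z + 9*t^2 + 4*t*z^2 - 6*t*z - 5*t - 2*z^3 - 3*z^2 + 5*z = -4*t^3 + t^2*(2*z - 27) + t*(4*z^2 - 24*z + 76) - 2*z^3 + 15*z^2 + 32*z - 45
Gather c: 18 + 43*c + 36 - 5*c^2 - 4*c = -5*c^2 + 39*c + 54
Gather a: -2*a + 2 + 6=8 - 2*a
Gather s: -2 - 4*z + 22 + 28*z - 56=24*z - 36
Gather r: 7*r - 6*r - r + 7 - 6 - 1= 0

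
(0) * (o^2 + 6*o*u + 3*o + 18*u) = 0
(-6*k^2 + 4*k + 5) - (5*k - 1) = -6*k^2 - k + 6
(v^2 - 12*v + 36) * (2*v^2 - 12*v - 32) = 2*v^4 - 36*v^3 + 184*v^2 - 48*v - 1152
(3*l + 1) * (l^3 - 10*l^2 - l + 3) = 3*l^4 - 29*l^3 - 13*l^2 + 8*l + 3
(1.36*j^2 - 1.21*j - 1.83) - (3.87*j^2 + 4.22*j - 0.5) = -2.51*j^2 - 5.43*j - 1.33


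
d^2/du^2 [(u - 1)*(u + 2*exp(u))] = 2*u*exp(u) + 2*exp(u) + 2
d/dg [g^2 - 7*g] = 2*g - 7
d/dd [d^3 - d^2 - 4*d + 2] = 3*d^2 - 2*d - 4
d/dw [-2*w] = -2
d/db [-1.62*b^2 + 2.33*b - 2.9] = 2.33 - 3.24*b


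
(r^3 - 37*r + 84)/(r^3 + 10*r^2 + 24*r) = (r^3 - 37*r + 84)/(r*(r^2 + 10*r + 24))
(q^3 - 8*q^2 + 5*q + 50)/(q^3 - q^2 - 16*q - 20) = (q - 5)/(q + 2)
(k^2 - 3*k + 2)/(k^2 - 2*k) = (k - 1)/k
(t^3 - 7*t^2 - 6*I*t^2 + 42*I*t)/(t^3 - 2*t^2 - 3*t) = (-t^2 + 7*t + 6*I*t - 42*I)/(-t^2 + 2*t + 3)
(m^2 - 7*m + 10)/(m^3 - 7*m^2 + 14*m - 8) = (m - 5)/(m^2 - 5*m + 4)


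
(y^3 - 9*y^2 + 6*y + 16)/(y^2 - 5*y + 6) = (y^2 - 7*y - 8)/(y - 3)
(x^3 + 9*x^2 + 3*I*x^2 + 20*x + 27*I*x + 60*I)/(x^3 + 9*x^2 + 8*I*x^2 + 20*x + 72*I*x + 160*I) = (x + 3*I)/(x + 8*I)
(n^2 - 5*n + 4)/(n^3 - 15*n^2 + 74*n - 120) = (n - 1)/(n^2 - 11*n + 30)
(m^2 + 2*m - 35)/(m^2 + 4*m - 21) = (m - 5)/(m - 3)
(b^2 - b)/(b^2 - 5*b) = (b - 1)/(b - 5)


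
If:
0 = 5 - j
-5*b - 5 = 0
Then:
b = -1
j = 5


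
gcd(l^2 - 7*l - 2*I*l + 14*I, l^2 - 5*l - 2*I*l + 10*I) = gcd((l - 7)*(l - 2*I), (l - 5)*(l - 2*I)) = l - 2*I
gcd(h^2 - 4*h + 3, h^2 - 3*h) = h - 3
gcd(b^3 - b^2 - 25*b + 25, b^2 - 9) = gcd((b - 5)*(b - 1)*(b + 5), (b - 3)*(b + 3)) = 1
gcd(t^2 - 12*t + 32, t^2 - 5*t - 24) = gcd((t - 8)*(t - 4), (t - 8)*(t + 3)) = t - 8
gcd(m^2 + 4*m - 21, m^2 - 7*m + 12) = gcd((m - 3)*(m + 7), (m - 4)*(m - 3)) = m - 3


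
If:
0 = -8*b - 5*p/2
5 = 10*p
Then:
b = -5/32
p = 1/2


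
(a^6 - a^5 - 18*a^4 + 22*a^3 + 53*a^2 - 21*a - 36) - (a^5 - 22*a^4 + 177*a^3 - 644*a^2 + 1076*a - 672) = a^6 - 2*a^5 + 4*a^4 - 155*a^3 + 697*a^2 - 1097*a + 636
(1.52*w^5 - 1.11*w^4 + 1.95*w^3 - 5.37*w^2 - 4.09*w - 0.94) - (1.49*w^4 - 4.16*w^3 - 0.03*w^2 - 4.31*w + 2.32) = 1.52*w^5 - 2.6*w^4 + 6.11*w^3 - 5.34*w^2 + 0.22*w - 3.26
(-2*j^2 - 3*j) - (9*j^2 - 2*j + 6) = -11*j^2 - j - 6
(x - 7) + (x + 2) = 2*x - 5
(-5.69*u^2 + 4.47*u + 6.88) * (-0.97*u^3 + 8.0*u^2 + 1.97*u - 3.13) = 5.5193*u^5 - 49.8559*u^4 + 17.8771*u^3 + 81.6556*u^2 - 0.4375*u - 21.5344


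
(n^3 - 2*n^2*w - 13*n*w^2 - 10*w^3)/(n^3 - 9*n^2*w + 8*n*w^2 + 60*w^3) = (-n - w)/(-n + 6*w)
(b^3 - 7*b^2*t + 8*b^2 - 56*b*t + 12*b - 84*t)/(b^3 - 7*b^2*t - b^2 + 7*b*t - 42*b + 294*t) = (b + 2)/(b - 7)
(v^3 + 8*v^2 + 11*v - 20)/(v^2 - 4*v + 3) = (v^2 + 9*v + 20)/(v - 3)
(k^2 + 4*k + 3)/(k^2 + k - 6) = (k + 1)/(k - 2)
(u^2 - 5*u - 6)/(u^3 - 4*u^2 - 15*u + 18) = (u + 1)/(u^2 + 2*u - 3)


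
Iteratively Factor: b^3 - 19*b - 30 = (b + 2)*(b^2 - 2*b - 15) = (b - 5)*(b + 2)*(b + 3)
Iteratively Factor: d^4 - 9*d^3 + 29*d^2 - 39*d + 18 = (d - 2)*(d^3 - 7*d^2 + 15*d - 9) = (d - 2)*(d - 1)*(d^2 - 6*d + 9) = (d - 3)*(d - 2)*(d - 1)*(d - 3)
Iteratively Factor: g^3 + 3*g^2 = (g)*(g^2 + 3*g) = g*(g + 3)*(g)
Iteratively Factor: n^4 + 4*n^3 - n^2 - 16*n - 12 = (n + 3)*(n^3 + n^2 - 4*n - 4) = (n + 1)*(n + 3)*(n^2 - 4) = (n + 1)*(n + 2)*(n + 3)*(n - 2)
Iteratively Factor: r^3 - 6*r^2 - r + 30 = (r - 3)*(r^2 - 3*r - 10) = (r - 5)*(r - 3)*(r + 2)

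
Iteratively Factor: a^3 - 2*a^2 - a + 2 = (a - 1)*(a^2 - a - 2) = (a - 2)*(a - 1)*(a + 1)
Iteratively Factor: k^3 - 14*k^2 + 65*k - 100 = (k - 4)*(k^2 - 10*k + 25) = (k - 5)*(k - 4)*(k - 5)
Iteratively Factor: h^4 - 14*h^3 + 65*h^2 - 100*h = (h - 5)*(h^3 - 9*h^2 + 20*h) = h*(h - 5)*(h^2 - 9*h + 20) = h*(h - 5)*(h - 4)*(h - 5)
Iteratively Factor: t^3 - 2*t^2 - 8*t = (t + 2)*(t^2 - 4*t) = t*(t + 2)*(t - 4)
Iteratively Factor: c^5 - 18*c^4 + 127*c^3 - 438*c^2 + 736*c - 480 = (c - 5)*(c^4 - 13*c^3 + 62*c^2 - 128*c + 96) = (c - 5)*(c - 4)*(c^3 - 9*c^2 + 26*c - 24) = (c - 5)*(c - 4)*(c - 2)*(c^2 - 7*c + 12) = (c - 5)*(c - 4)^2*(c - 2)*(c - 3)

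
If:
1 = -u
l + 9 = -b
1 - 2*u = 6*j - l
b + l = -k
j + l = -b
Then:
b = -60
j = 9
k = 9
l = 51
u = -1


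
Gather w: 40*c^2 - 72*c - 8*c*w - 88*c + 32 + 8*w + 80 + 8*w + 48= 40*c^2 - 160*c + w*(16 - 8*c) + 160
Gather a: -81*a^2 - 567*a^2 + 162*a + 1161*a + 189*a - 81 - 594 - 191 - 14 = -648*a^2 + 1512*a - 880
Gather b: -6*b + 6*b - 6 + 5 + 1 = 0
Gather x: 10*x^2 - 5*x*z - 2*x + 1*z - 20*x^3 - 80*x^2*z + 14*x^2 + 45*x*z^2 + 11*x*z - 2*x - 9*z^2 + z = -20*x^3 + x^2*(24 - 80*z) + x*(45*z^2 + 6*z - 4) - 9*z^2 + 2*z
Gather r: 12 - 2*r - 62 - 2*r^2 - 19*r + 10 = -2*r^2 - 21*r - 40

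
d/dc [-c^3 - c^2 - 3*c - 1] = -3*c^2 - 2*c - 3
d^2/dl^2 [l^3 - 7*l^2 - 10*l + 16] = 6*l - 14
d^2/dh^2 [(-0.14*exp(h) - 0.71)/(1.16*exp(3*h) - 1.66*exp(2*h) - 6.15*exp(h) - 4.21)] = (-0.753536*exp(6*h) - 7.789632*exp(5*h) + 10.658112*exp(4*h) - 5.15451600000001*exp(3*h) - 47.08095*exp(2*h) - 3.381541*exp(h) + 15.901591)*exp(h)/(1.560896*exp(9*h) - 6.701088*exp(8*h) - 15.236832*exp(7*h) + 49.485416*exp(6*h) + 129.422136*exp(5*h) - 42.954438*exp(4*h) - 428.807847*exp(3*h) - 565.964193*exp(2*h) - 327.009645*exp(h) - 74.618461)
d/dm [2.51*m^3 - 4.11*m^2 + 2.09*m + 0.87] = 7.53*m^2 - 8.22*m + 2.09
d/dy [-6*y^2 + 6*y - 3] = 6 - 12*y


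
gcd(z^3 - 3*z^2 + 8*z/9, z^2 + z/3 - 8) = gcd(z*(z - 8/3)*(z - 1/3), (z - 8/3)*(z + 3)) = z - 8/3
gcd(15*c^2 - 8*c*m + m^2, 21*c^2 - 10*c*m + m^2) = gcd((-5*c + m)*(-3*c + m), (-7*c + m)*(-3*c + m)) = 3*c - m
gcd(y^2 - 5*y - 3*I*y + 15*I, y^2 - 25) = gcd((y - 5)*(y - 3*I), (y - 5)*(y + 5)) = y - 5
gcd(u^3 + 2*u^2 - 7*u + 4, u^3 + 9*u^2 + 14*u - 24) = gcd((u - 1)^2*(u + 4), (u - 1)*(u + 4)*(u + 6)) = u^2 + 3*u - 4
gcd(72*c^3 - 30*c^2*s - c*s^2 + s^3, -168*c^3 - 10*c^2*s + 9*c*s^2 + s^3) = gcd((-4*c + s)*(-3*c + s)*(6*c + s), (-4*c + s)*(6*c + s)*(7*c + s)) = -24*c^2 + 2*c*s + s^2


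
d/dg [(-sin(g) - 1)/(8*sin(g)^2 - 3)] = (8*sin(g)^2 + 16*sin(g) + 3)*cos(g)/(8*sin(g)^2 - 3)^2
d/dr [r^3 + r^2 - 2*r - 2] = 3*r^2 + 2*r - 2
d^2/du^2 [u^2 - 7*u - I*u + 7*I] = 2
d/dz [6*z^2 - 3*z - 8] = 12*z - 3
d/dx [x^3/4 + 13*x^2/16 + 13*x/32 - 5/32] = 3*x^2/4 + 13*x/8 + 13/32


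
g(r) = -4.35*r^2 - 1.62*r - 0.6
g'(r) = -8.7*r - 1.62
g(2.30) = -27.34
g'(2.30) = -21.63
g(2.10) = -23.19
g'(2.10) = -19.89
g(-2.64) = -26.64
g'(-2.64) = 21.35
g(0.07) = -0.73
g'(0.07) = -2.23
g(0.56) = -2.87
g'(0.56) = -6.49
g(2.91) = -42.15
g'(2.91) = -26.94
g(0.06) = -0.71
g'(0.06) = -2.14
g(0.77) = -4.43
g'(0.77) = -8.32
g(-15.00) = -955.05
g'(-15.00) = 128.88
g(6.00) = -166.92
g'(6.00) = -53.82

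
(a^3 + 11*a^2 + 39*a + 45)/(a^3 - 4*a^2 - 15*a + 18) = (a^2 + 8*a + 15)/(a^2 - 7*a + 6)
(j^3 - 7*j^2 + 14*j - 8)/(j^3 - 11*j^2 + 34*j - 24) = (j - 2)/(j - 6)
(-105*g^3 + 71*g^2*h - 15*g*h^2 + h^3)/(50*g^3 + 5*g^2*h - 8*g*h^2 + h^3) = (-21*g^2 + 10*g*h - h^2)/(10*g^2 + 3*g*h - h^2)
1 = 1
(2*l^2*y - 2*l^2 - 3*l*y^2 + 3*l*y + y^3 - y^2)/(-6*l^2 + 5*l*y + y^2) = (-2*l*y + 2*l + y^2 - y)/(6*l + y)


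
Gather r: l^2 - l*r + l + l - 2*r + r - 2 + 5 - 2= l^2 + 2*l + r*(-l - 1) + 1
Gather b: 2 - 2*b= 2 - 2*b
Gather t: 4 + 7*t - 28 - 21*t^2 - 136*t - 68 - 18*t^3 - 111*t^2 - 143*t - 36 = -18*t^3 - 132*t^2 - 272*t - 128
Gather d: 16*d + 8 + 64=16*d + 72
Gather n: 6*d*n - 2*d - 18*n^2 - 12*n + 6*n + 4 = -2*d - 18*n^2 + n*(6*d - 6) + 4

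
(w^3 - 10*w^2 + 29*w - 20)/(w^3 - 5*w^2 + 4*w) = (w - 5)/w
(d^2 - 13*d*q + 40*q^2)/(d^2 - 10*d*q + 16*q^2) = (-d + 5*q)/(-d + 2*q)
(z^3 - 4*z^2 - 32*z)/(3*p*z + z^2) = (z^2 - 4*z - 32)/(3*p + z)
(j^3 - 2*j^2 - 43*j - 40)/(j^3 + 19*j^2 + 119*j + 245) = (j^2 - 7*j - 8)/(j^2 + 14*j + 49)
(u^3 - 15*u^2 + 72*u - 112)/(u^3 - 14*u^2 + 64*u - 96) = (u - 7)/(u - 6)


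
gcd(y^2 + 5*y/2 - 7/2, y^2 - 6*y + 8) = 1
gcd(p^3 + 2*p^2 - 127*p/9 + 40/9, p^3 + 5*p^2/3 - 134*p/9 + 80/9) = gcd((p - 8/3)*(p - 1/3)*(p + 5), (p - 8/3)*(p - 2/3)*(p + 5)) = p^2 + 7*p/3 - 40/3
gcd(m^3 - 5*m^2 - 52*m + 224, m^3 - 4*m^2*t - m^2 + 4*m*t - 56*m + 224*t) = m^2 - m - 56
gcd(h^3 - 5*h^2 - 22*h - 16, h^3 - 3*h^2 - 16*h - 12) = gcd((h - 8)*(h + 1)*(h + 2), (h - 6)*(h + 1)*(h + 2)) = h^2 + 3*h + 2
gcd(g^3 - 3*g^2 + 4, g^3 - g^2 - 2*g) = g^2 - g - 2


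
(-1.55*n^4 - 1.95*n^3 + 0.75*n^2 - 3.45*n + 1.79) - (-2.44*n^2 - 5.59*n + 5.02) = -1.55*n^4 - 1.95*n^3 + 3.19*n^2 + 2.14*n - 3.23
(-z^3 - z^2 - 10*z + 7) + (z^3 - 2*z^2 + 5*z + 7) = -3*z^2 - 5*z + 14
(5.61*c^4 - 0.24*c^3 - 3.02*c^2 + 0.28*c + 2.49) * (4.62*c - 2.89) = 25.9182*c^5 - 17.3217*c^4 - 13.2588*c^3 + 10.0214*c^2 + 10.6946*c - 7.1961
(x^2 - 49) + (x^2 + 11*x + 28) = 2*x^2 + 11*x - 21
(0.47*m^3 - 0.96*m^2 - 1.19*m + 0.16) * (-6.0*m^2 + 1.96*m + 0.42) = -2.82*m^5 + 6.6812*m^4 + 5.4558*m^3 - 3.6956*m^2 - 0.1862*m + 0.0672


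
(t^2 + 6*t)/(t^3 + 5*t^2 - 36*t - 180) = t/(t^2 - t - 30)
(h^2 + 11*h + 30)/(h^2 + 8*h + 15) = (h + 6)/(h + 3)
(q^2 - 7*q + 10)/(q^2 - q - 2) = (q - 5)/(q + 1)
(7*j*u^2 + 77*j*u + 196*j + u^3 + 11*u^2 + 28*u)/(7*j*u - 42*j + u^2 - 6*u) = (u^2 + 11*u + 28)/(u - 6)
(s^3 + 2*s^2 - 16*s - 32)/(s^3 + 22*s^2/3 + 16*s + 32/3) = 3*(s - 4)/(3*s + 4)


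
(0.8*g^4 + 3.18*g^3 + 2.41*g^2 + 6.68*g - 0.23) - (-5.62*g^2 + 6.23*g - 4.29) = 0.8*g^4 + 3.18*g^3 + 8.03*g^2 + 0.449999999999999*g + 4.06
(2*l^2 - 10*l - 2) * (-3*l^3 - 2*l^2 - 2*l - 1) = -6*l^5 + 26*l^4 + 22*l^3 + 22*l^2 + 14*l + 2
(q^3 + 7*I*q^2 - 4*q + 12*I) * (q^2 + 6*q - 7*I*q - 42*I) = q^5 + 6*q^4 + 45*q^3 + 270*q^2 + 40*I*q^2 + 84*q + 240*I*q + 504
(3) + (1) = 4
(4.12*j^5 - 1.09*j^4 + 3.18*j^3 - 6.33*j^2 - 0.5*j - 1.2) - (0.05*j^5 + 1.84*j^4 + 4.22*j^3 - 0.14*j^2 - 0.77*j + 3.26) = 4.07*j^5 - 2.93*j^4 - 1.04*j^3 - 6.19*j^2 + 0.27*j - 4.46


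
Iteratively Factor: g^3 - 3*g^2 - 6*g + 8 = (g - 1)*(g^2 - 2*g - 8) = (g - 1)*(g + 2)*(g - 4)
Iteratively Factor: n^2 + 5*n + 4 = (n + 4)*(n + 1)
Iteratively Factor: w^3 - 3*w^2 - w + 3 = (w - 1)*(w^2 - 2*w - 3) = (w - 1)*(w + 1)*(w - 3)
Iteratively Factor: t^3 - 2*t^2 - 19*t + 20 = (t + 4)*(t^2 - 6*t + 5) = (t - 1)*(t + 4)*(t - 5)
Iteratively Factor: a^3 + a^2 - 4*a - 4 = (a - 2)*(a^2 + 3*a + 2) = (a - 2)*(a + 1)*(a + 2)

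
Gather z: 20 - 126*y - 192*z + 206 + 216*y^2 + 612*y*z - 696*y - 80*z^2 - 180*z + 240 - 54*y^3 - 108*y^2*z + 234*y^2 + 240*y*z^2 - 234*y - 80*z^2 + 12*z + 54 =-54*y^3 + 450*y^2 - 1056*y + z^2*(240*y - 160) + z*(-108*y^2 + 612*y - 360) + 520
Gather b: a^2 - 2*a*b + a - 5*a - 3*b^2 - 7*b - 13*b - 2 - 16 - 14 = a^2 - 4*a - 3*b^2 + b*(-2*a - 20) - 32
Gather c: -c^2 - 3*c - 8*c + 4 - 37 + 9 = -c^2 - 11*c - 24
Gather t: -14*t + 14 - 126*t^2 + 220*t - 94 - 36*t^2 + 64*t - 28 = -162*t^2 + 270*t - 108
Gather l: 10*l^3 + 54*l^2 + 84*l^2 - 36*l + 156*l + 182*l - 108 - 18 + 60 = 10*l^3 + 138*l^2 + 302*l - 66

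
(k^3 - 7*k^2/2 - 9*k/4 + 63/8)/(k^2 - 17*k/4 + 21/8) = (4*k^2 - 9)/(4*k - 3)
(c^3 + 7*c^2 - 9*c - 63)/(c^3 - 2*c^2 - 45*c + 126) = (c + 3)/(c - 6)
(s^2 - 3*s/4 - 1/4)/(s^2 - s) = (s + 1/4)/s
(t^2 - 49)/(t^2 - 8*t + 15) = (t^2 - 49)/(t^2 - 8*t + 15)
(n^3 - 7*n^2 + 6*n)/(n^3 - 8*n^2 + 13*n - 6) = n/(n - 1)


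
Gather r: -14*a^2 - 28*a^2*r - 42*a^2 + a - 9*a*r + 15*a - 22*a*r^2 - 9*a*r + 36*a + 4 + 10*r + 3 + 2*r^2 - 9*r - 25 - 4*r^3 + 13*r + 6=-56*a^2 + 52*a - 4*r^3 + r^2*(2 - 22*a) + r*(-28*a^2 - 18*a + 14) - 12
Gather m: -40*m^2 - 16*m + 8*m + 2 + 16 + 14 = -40*m^2 - 8*m + 32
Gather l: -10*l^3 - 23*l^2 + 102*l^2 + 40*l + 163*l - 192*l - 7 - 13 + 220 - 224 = -10*l^3 + 79*l^2 + 11*l - 24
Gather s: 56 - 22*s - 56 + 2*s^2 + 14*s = 2*s^2 - 8*s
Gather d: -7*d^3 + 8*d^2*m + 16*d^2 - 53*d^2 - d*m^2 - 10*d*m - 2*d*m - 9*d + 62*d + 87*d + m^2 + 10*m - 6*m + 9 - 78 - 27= -7*d^3 + d^2*(8*m - 37) + d*(-m^2 - 12*m + 140) + m^2 + 4*m - 96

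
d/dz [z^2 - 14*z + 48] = 2*z - 14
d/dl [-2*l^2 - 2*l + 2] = -4*l - 2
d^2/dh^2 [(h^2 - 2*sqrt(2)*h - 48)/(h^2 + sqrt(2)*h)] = 6*(-sqrt(2)*h^3 - 48*h^2 - 48*sqrt(2)*h - 32)/(h^3*(h^3 + 3*sqrt(2)*h^2 + 6*h + 2*sqrt(2)))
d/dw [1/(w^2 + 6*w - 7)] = 2*(-w - 3)/(w^2 + 6*w - 7)^2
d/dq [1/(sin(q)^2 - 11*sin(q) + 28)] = (11 - 2*sin(q))*cos(q)/(sin(q)^2 - 11*sin(q) + 28)^2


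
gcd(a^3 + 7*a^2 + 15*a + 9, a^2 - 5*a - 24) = a + 3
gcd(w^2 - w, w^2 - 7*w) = w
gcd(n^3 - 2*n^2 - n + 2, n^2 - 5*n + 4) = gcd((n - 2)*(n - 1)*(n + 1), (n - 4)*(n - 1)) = n - 1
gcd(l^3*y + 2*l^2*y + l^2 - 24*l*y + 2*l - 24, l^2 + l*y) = 1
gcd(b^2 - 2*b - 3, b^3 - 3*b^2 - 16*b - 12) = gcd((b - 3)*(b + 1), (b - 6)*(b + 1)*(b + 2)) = b + 1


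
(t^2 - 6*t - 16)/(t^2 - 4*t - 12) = (t - 8)/(t - 6)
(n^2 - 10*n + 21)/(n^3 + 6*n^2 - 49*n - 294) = (n - 3)/(n^2 + 13*n + 42)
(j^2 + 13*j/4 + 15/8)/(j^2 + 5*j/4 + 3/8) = (2*j + 5)/(2*j + 1)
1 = 1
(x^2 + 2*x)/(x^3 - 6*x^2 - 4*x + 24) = x/(x^2 - 8*x + 12)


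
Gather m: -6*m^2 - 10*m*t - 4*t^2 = -6*m^2 - 10*m*t - 4*t^2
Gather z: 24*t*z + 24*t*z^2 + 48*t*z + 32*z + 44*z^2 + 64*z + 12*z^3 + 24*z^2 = 12*z^3 + z^2*(24*t + 68) + z*(72*t + 96)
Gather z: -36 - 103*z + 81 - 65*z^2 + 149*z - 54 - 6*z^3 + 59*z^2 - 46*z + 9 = -6*z^3 - 6*z^2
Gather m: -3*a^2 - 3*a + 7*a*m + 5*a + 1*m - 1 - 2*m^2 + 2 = -3*a^2 + 2*a - 2*m^2 + m*(7*a + 1) + 1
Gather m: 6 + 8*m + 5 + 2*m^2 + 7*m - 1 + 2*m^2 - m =4*m^2 + 14*m + 10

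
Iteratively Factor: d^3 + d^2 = (d)*(d^2 + d) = d*(d + 1)*(d)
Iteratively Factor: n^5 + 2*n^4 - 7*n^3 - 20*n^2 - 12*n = (n + 2)*(n^4 - 7*n^2 - 6*n) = (n + 1)*(n + 2)*(n^3 - n^2 - 6*n) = (n + 1)*(n + 2)^2*(n^2 - 3*n) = n*(n + 1)*(n + 2)^2*(n - 3)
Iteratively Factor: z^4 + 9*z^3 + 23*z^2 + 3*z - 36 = (z + 3)*(z^3 + 6*z^2 + 5*z - 12) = (z - 1)*(z + 3)*(z^2 + 7*z + 12) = (z - 1)*(z + 3)*(z + 4)*(z + 3)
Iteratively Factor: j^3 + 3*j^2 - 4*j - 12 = (j - 2)*(j^2 + 5*j + 6) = (j - 2)*(j + 2)*(j + 3)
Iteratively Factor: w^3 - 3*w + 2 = (w - 1)*(w^2 + w - 2) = (w - 1)*(w + 2)*(w - 1)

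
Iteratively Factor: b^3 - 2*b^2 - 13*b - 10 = (b - 5)*(b^2 + 3*b + 2) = (b - 5)*(b + 1)*(b + 2)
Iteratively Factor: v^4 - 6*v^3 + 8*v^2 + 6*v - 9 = (v + 1)*(v^3 - 7*v^2 + 15*v - 9) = (v - 3)*(v + 1)*(v^2 - 4*v + 3) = (v - 3)^2*(v + 1)*(v - 1)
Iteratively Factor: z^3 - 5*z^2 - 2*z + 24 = (z - 3)*(z^2 - 2*z - 8) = (z - 3)*(z + 2)*(z - 4)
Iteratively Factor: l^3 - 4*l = (l)*(l^2 - 4) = l*(l - 2)*(l + 2)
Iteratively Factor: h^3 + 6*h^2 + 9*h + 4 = (h + 1)*(h^2 + 5*h + 4) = (h + 1)*(h + 4)*(h + 1)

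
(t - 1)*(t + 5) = t^2 + 4*t - 5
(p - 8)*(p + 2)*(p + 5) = p^3 - p^2 - 46*p - 80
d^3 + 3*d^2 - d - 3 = (d - 1)*(d + 1)*(d + 3)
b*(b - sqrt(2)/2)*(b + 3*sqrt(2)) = b^3 + 5*sqrt(2)*b^2/2 - 3*b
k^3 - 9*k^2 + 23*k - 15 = (k - 5)*(k - 3)*(k - 1)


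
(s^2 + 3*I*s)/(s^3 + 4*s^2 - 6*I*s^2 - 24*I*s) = (s + 3*I)/(s^2 + s*(4 - 6*I) - 24*I)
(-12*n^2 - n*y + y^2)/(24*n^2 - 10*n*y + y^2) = (3*n + y)/(-6*n + y)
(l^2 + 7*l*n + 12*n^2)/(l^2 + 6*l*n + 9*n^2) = (l + 4*n)/(l + 3*n)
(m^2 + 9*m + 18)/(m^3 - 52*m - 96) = (m + 3)/(m^2 - 6*m - 16)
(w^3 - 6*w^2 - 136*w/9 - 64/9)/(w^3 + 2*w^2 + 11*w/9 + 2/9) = (3*w^2 - 20*w - 32)/(3*w^2 + 4*w + 1)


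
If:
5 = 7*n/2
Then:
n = 10/7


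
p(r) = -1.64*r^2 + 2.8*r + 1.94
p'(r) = 2.8 - 3.28*r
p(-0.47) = 0.26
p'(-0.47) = 4.34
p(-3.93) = -34.39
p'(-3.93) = 15.69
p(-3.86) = -33.30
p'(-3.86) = 15.46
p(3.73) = -10.43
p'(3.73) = -9.43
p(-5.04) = -53.83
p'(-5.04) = 19.33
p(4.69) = -21.00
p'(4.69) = -12.58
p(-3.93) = -34.39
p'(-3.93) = 15.69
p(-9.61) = -176.43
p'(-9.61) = 34.32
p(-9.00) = -156.10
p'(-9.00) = 32.32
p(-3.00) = -21.22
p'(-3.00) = 12.64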